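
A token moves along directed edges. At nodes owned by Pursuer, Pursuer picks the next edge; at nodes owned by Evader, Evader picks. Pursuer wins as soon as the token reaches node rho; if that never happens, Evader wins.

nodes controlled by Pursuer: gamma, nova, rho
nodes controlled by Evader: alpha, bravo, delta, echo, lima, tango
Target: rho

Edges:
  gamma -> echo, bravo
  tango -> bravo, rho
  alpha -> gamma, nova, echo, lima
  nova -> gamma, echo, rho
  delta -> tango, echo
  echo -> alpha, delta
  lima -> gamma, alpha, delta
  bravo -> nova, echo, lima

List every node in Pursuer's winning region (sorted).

nova, rho

A0 = {rho}
A1: add {nova} — nova (Pursuer) has nova→rho.
A2 = A1; e.g. gamma (Pursuer) has no edge into A1. Fixed point.
Pursuer's winning region = {nova, rho}.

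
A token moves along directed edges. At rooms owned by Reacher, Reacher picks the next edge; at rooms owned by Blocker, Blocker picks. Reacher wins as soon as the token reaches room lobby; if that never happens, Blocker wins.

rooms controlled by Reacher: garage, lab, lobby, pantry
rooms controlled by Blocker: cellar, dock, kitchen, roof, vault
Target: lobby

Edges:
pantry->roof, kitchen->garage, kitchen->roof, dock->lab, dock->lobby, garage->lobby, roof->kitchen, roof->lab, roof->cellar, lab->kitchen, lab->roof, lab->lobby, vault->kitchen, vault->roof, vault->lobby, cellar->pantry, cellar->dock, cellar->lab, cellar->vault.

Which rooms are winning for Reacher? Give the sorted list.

A0 = {lobby}
A1: add {garage, lab} — garage (Reacher) has garage→lobby; lab (Reacher) has lab→lobby.
A2: add {dock} — dock (Blocker): all of {lab, lobby} already in.
A3 = A2; e.g. pantry (Reacher) has no edge into A2. Fixed point.
Reacher's winning region = {dock, garage, lab, lobby}.

dock, garage, lab, lobby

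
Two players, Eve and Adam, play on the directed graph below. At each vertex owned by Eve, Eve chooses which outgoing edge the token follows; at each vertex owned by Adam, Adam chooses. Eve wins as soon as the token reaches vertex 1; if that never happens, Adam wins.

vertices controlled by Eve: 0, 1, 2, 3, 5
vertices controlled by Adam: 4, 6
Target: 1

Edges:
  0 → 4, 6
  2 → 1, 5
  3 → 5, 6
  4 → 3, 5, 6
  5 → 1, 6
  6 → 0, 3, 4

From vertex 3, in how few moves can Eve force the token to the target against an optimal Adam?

A0 = {1}
A1: add {2, 5} — 2 (Eve) has 2→1; 5 (Eve) has 5→1.
A2: add {3} — 3 (Eve) has 3→5.
A3 = A2; e.g. 0 (Eve) has no edge into A2. Fixed point.
3 enters the attractor at level 2, so Eve can force the target in 2 moves from there.

2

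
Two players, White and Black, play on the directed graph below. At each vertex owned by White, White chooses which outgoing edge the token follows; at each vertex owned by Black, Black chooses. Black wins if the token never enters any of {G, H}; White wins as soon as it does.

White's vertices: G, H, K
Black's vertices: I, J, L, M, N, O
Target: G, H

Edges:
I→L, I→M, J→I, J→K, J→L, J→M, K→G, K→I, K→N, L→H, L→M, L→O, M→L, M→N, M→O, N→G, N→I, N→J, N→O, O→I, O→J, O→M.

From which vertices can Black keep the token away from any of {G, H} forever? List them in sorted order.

I, J, L, M, N, O

A0 = {G, H}
A1: add {K} — K (White) has K→G.
A2 = A1; e.g. I (Black) can still go to L. Fixed point.
White's attractor = {G, H, K}; Black avoids the target exactly from the complement.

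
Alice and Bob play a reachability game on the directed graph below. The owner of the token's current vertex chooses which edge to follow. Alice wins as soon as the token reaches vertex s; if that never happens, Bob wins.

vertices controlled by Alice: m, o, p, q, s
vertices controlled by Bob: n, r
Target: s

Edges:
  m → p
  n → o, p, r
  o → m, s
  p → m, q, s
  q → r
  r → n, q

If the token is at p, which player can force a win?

Alice

A0 = {s}
A1: add {o, p} — o (Alice) has o→s; p (Alice) has p→s.
p ∈ A1, so Alice can force the target.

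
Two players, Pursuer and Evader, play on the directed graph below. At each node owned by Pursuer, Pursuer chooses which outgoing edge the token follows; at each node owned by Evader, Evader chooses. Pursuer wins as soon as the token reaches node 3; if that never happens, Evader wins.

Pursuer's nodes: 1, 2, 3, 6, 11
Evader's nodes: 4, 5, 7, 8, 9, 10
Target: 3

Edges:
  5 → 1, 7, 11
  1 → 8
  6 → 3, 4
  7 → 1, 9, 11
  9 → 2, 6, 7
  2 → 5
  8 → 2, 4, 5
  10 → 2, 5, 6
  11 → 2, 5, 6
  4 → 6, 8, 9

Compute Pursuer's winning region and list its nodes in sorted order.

A0 = {3}
A1: add {6} — 6 (Pursuer) has 6→3.
A2: add {11} — 11 (Pursuer) has 11→6.
A3 = A2; e.g. 1 (Pursuer) has no edge into A2. Fixed point.
Pursuer's winning region = {3, 6, 11}.

3, 6, 11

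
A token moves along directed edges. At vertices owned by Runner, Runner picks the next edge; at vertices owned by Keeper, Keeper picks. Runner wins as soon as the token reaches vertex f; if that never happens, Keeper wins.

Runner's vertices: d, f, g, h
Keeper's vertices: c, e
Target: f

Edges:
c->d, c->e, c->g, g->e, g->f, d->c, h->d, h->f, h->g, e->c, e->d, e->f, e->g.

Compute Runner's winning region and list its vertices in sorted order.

A0 = {f}
A1: add {g, h} — g (Runner) has g→f; h (Runner) has h→f.
A2 = A1; e.g. c (Keeper) can still go to d. Fixed point.
Runner's winning region = {f, g, h}.

f, g, h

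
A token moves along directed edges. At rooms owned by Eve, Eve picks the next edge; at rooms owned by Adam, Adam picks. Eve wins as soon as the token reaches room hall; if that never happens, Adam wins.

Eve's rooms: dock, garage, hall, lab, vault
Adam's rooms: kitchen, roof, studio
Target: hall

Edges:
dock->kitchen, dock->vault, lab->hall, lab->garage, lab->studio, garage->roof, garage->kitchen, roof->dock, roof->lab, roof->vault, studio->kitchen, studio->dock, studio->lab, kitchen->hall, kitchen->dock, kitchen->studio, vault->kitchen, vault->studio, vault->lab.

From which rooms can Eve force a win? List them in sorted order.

A0 = {hall}
A1: add {lab} — lab (Eve) has lab→hall.
A2: add {vault} — vault (Eve) has vault→lab.
A3: add {dock} — dock (Eve) has dock→vault.
A4: add {roof} — roof (Adam): all of {dock, lab, vault} already in.
A5: add {garage} — garage (Eve) has garage→roof.
A6 = A5; e.g. kitchen (Adam) can still go to studio. Fixed point.
Eve's winning region = {dock, garage, hall, lab, roof, vault}.

dock, garage, hall, lab, roof, vault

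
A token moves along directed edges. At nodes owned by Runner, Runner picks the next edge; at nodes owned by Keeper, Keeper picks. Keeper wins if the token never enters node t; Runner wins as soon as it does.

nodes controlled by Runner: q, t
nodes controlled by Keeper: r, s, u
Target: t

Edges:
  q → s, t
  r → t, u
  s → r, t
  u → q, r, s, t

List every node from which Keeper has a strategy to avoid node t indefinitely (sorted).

r, s, u

A0 = {t}
A1: add {q} — q (Runner) has q→t.
A2 = A1; e.g. r (Keeper) can still go to u. Fixed point.
Runner's attractor = {q, t}; Keeper avoids the target exactly from the complement.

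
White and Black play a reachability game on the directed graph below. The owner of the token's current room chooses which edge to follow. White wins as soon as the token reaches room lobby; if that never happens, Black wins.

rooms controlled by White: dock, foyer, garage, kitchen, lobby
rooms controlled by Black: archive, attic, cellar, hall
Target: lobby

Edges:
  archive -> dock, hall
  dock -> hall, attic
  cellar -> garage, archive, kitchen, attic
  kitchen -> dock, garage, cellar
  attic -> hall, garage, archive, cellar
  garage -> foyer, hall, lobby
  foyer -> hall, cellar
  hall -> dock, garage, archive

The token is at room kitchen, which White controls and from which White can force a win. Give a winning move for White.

garage

A0 = {lobby}
A1: add {garage} — garage (White) has garage→lobby.
A2: add {kitchen} — kitchen (White) has kitchen→garage.
A3 = A2; e.g. foyer (White) has no edge into A2. Fixed point.
From kitchen, successor garage is in the attractor (rank 1); the other successors cellar, dock are not.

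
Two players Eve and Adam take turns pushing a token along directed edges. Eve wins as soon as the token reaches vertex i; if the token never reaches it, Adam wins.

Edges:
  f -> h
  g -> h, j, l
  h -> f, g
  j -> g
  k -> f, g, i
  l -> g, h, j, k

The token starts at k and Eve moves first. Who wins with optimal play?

Track states (vertex, player-to-move).
A0 = {(i,Eve), (i,Adam)}
A1: add {(k,Eve)}.
(k,Eve) ∈ A1 ⇒ Eve forces the target.

Eve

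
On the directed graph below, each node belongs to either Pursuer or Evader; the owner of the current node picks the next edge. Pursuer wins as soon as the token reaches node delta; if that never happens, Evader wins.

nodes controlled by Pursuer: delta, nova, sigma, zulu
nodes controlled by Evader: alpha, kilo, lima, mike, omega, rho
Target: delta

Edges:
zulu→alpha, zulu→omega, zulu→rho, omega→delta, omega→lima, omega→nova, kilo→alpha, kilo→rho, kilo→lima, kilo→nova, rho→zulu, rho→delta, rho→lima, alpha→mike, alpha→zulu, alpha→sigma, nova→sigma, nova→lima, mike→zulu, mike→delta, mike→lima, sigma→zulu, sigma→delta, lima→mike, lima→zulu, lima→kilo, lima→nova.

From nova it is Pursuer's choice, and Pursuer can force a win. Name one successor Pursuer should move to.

A0 = {delta}
A1: add {sigma} — sigma (Pursuer) has sigma→delta.
A2: add {nova} — nova (Pursuer) has nova→sigma.
A3 = A2; e.g. mike (Evader) can still go to zulu. Fixed point.
From nova, successor sigma is in the attractor (rank 1); the other successor lima is not.

sigma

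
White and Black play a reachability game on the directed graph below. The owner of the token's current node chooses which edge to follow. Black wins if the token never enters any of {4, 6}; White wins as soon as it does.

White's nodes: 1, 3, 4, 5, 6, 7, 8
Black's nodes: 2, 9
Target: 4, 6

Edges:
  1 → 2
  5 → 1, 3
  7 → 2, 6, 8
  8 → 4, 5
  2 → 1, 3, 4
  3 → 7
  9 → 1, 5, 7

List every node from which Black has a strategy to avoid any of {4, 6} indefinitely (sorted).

A0 = {4, 6}
A1: add {7, 8} — 7 (White) has 7→6; 8 (White) has 8→4.
A2: add {3} — 3 (White) has 3→7.
A3: add {5} — 5 (White) has 5→3.
A4 = A3; e.g. 1 (White) has no edge into A3. Fixed point.
White's attractor = {3, 4, 5, 6, 7, 8}; Black avoids the target exactly from the complement.

1, 2, 9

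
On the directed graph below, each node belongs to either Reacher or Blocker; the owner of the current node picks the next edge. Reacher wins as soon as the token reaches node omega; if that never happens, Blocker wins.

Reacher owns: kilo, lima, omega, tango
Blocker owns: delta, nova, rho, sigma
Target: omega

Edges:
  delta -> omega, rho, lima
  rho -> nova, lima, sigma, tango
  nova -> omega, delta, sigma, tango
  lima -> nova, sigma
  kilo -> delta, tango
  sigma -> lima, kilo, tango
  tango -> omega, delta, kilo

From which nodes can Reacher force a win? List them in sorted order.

A0 = {omega}
A1: add {tango} — tango (Reacher) has tango→omega.
A2: add {kilo} — kilo (Reacher) has kilo→tango.
A3 = A2; e.g. delta (Blocker) can still go to rho. Fixed point.
Reacher's winning region = {kilo, omega, tango}.

kilo, omega, tango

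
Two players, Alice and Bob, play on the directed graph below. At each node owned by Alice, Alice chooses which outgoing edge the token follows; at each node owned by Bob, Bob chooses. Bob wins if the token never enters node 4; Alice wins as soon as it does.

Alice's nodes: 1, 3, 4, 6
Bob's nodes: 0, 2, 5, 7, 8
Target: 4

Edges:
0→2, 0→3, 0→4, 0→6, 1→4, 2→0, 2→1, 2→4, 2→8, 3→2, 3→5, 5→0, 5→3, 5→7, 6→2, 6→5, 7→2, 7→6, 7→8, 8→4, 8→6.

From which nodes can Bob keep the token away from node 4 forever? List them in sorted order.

A0 = {4}
A1: add {1} — 1 (Alice) has 1→4.
A2 = A1; e.g. 0 (Bob) can still go to 2. Fixed point.
Alice's attractor = {1, 4}; Bob avoids the target exactly from the complement.

0, 2, 3, 5, 6, 7, 8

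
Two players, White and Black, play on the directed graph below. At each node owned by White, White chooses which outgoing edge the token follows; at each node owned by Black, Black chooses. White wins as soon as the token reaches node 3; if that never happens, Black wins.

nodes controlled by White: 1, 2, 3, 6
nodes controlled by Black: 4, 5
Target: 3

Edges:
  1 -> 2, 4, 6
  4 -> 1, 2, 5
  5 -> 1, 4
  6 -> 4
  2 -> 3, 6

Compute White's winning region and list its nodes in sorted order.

A0 = {3}
A1: add {2} — 2 (White) has 2→3.
A2: add {1} — 1 (White) has 1→2.
A3 = A2; e.g. 4 (Black) can still go to 5. Fixed point.
White's winning region = {1, 2, 3}.

1, 2, 3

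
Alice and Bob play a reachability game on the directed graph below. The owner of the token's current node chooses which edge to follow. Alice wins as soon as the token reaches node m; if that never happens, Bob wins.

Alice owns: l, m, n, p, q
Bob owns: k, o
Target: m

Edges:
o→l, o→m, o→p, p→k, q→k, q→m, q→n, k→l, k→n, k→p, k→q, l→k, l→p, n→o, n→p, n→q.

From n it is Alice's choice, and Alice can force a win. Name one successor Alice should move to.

A0 = {m}
A1: add {q} — q (Alice) has q→m.
A2: add {n} — n (Alice) has n→q.
A3 = A2; e.g. k (Bob) can still go to l. Fixed point.
From n, successor q is in the attractor (rank 1); the other successors o, p are not.

q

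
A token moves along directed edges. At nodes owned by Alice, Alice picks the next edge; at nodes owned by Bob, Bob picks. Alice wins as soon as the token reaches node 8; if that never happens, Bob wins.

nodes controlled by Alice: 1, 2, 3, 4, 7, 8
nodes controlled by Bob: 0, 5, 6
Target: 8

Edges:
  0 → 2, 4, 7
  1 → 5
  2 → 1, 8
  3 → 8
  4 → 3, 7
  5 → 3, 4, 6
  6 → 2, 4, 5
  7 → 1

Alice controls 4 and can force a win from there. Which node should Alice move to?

A0 = {8}
A1: add {2, 3} — 2 (Alice) has 2→8; 3 (Alice) has 3→8.
A2: add {4} — 4 (Alice) has 4→3.
A3 = A2; e.g. 0 (Bob) can still go to 7. Fixed point.
From 4, successor 3 is in the attractor (rank 1); the other successor 7 is not.

3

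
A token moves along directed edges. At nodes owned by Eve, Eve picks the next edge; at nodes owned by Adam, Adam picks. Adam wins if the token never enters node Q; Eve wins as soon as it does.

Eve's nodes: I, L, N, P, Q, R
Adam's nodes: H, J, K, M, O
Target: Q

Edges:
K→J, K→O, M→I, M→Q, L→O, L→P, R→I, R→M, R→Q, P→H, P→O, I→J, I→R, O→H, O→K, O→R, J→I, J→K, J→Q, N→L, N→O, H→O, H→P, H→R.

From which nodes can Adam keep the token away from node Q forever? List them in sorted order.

H, J, K, L, N, O, P

A0 = {Q}
A1: add {R} — R (Eve) has R→Q.
A2: add {I} — I (Eve) has I→R.
A3: add {M} — M (Adam): all of {I, Q} already in.
A4 = A3; e.g. H (Adam) can still go to O. Fixed point.
Eve's attractor = {I, M, Q, R}; Adam avoids the target exactly from the complement.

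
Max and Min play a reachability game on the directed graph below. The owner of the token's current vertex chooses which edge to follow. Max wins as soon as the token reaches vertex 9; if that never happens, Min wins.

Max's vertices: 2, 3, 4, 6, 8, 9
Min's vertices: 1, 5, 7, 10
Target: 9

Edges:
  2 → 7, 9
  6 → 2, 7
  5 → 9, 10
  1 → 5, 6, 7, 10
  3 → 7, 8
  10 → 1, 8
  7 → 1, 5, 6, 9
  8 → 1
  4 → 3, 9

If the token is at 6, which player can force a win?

A0 = {9}
A1: add {2, 4} — 2 (Max) has 2→9; 4 (Max) has 4→9.
A2: add {6} — 6 (Max) has 6→2.
A3 = A2; e.g. 1 (Min) can still go to 5. Fixed point.
6 ∈ A2, so Max can force the target.

Max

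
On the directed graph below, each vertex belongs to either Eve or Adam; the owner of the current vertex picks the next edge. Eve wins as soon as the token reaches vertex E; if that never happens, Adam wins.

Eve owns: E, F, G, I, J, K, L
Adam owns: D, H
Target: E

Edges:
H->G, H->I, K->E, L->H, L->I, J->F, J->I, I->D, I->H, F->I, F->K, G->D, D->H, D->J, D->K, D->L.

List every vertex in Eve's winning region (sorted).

A0 = {E}
A1: add {K} — K (Eve) has K→E.
A2: add {F} — F (Eve) has F→K.
A3: add {J} — J (Eve) has J→F.
A4 = A3; e.g. D (Adam) can still go to H. Fixed point.
Eve's winning region = {E, F, J, K}.

E, F, J, K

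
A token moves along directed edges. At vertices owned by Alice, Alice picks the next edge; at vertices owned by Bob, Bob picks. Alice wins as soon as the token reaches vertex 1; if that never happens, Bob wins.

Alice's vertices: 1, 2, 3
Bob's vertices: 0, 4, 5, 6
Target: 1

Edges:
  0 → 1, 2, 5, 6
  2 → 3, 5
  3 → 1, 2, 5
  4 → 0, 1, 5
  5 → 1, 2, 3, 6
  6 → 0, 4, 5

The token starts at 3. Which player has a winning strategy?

Alice

A0 = {1}
A1: add {3} — 3 (Alice) has 3→1.
3 ∈ A1, so Alice can force the target.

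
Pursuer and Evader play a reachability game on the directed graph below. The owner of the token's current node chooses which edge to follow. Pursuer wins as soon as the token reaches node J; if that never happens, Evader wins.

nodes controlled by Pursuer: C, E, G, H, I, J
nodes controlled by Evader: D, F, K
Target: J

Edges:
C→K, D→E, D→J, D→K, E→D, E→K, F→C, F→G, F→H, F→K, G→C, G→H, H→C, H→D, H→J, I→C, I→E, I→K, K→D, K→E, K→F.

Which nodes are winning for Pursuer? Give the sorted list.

G, H, J

A0 = {J}
A1: add {H} — H (Pursuer) has H→J.
A2: add {G} — G (Pursuer) has G→H.
A3 = A2; e.g. C (Pursuer) has no edge into A2. Fixed point.
Pursuer's winning region = {G, H, J}.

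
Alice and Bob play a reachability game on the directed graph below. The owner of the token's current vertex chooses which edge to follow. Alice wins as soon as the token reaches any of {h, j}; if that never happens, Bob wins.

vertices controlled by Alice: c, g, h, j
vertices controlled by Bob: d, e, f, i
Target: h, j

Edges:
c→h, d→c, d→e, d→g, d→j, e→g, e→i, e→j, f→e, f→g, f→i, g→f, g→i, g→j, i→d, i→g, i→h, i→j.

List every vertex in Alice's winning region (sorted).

A0 = {h, j}
A1: add {c, g} — c (Alice) has c→h; g (Alice) has g→j.
A2 = A1; e.g. d (Bob) can still go to e. Fixed point.
Alice's winning region = {c, g, h, j}.

c, g, h, j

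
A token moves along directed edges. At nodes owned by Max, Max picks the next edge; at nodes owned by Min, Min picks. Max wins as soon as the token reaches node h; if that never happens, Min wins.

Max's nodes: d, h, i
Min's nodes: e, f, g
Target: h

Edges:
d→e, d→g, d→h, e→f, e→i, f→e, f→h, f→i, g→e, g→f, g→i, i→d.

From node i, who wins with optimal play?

A0 = {h}
A1: add {d} — d (Max) has d→h.
A2: add {i} — i (Max) has i→d.
A3 = A2; e.g. e (Min) can still go to f. Fixed point.
i ∈ A2, so Max can force the target.

Max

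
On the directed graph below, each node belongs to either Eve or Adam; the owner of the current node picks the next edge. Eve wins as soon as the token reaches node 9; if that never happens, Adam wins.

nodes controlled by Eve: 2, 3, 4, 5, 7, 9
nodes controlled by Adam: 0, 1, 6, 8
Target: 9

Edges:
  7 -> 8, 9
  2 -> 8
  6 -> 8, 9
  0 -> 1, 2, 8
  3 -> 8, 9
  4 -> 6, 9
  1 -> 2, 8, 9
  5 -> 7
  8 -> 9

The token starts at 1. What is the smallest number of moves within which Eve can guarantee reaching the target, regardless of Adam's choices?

3

A0 = {9}
A1: add {3, 4, 7, 8} — 3 (Eve) has 3→9; 4 (Eve) has 4→9; 7 (Eve) has 7→9; 8 (Adam): all of {9} already in.
A2: add {2, 5, 6} — 2 (Eve) has 2→8; 5 (Eve) has 5→7; 6 (Adam): all of {8, 9} already in.
A3: add {1} — 1 (Adam): all of {2, 8, 9} already in.
1 enters the attractor at level 3, so Eve can force the target in 3 moves from there.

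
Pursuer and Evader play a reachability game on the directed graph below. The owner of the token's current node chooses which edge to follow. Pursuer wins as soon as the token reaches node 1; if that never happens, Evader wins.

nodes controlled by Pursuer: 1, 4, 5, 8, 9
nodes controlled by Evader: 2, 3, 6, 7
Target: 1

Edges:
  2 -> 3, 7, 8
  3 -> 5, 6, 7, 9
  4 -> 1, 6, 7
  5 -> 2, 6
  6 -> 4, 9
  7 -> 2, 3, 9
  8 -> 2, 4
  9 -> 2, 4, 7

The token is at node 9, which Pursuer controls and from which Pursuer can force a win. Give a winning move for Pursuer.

4

A0 = {1}
A1: add {4} — 4 (Pursuer) has 4→1.
A2: add {8, 9} — 8 (Pursuer) has 8→4; 9 (Pursuer) has 9→4.
A3: add {6} — 6 (Evader): all of {4, 9} already in.
A4: add {5} — 5 (Pursuer) has 5→6.
A5 = A4; e.g. 2 (Evader) can still go to 3. Fixed point.
From 9, successor 4 is in the attractor (rank 1); the other successors 2, 7 are not.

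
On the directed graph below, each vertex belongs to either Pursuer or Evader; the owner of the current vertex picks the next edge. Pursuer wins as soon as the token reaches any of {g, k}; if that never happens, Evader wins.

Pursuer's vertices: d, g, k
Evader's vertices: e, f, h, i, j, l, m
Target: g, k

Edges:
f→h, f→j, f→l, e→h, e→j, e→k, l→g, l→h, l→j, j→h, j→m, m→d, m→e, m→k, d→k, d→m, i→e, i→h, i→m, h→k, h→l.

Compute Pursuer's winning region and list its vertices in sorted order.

d, g, k

A0 = {g, k}
A1: add {d} — d (Pursuer) has d→k.
A2 = A1; e.g. e (Evader) can still go to h. Fixed point.
Pursuer's winning region = {d, g, k}.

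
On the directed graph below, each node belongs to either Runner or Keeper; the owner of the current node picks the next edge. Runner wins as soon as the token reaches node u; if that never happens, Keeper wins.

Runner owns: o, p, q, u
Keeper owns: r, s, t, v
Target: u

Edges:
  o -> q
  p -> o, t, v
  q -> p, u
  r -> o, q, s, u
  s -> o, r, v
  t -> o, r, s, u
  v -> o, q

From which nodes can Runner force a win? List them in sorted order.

A0 = {u}
A1: add {q} — q (Runner) has q→u.
A2: add {o} — o (Runner) has o→q.
A3: add {p, v} — p (Runner) has p→o; v (Keeper): all of {o, q} already in.
A4 = A3; e.g. r (Keeper) can still go to s. Fixed point.
Runner's winning region = {o, p, q, u, v}.

o, p, q, u, v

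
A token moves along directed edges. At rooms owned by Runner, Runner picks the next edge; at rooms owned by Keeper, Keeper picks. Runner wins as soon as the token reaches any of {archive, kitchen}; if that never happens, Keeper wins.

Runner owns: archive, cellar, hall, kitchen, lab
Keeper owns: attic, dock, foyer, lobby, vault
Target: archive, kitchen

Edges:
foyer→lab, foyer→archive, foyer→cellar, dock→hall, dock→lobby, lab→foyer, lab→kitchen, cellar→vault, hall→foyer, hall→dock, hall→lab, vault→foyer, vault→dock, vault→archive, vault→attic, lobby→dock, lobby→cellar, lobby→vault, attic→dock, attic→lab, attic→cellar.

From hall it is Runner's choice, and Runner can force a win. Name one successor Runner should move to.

A0 = {archive, kitchen}
A1: add {lab} — lab (Runner) has lab→kitchen.
A2: add {hall} — hall (Runner) has hall→lab.
A3 = A2; e.g. foyer (Keeper) can still go to cellar. Fixed point.
From hall, successor lab is in the attractor (rank 1); the other successors dock, foyer are not.

lab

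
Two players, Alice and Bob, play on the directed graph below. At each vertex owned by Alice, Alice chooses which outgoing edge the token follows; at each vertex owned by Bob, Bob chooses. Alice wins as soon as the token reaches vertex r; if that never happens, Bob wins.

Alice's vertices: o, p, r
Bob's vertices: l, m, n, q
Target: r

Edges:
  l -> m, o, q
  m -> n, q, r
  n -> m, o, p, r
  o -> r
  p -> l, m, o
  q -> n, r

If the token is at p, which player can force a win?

A0 = {r}
A1: add {o} — o (Alice) has o→r.
A2: add {p} — p (Alice) has p→o.
A3 = A2; e.g. l (Bob) can still go to m. Fixed point.
p ∈ A2, so Alice can force the target.

Alice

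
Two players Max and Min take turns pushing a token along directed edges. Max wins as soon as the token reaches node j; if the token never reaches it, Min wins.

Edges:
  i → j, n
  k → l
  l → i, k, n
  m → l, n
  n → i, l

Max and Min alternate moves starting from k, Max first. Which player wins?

Min

Track states (vertex, player-to-move).
A0 = {(j,Max), (j,Min)}
A1: add {(i,Max)}.
A2 = A1; e.g. (i,Min) stays out. (k,Max) never enters ⇒ Min avoids the target.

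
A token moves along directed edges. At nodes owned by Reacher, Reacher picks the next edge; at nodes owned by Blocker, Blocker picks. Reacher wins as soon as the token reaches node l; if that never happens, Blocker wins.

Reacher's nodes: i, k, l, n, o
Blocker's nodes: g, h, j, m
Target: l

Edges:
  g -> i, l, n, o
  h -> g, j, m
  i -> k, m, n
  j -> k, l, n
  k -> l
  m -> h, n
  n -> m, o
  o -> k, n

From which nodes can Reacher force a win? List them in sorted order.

A0 = {l}
A1: add {k} — k (Reacher) has k→l.
A2: add {i, o} — i (Reacher) has i→k; o (Reacher) has o→k.
A3: add {n} — n (Reacher) has n→o.
A4: add {g, j} — g (Blocker): all of {i, l, n, o} already in; j (Blocker): all of {k, l, n} already in.
A5 = A4; e.g. h (Blocker) can still go to m. Fixed point.
Reacher's winning region = {g, i, j, k, l, n, o}.

g, i, j, k, l, n, o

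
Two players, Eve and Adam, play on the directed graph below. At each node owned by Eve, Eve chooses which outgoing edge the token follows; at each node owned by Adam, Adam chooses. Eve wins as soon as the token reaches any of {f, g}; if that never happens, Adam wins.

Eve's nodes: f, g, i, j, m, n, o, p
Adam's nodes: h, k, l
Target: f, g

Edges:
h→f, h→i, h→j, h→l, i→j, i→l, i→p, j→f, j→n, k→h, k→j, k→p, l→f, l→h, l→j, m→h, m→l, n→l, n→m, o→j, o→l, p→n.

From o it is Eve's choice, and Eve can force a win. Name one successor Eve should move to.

j

A0 = {f, g}
A1: add {j} — j (Eve) has j→f.
A2: add {i, o} — i (Eve) has i→j; o (Eve) has o→j.
A3 = A2; e.g. h (Adam) can still go to l. Fixed point.
From o, successor j is in the attractor (rank 1); the other successor l is not.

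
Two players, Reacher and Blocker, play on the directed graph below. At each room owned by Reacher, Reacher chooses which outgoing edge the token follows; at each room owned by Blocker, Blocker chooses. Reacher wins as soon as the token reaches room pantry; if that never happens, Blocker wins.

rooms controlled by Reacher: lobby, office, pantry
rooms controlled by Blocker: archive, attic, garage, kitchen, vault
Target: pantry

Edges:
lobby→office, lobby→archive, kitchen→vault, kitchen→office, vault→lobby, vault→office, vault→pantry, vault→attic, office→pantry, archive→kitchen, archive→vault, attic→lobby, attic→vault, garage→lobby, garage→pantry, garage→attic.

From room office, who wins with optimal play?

Reacher

A0 = {pantry}
A1: add {office} — office (Reacher) has office→pantry.
office ∈ A1, so Reacher can force the target.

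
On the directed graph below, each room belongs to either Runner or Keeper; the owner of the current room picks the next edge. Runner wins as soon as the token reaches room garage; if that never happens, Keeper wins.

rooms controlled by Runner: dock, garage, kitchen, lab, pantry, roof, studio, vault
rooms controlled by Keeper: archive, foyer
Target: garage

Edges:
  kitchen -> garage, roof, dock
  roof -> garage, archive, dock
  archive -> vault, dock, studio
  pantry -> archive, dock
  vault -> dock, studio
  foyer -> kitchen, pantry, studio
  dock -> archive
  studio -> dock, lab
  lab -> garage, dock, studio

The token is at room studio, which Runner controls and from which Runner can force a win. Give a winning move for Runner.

A0 = {garage}
A1: add {kitchen, lab, roof} — kitchen (Runner) has kitchen→garage; roof (Runner) has roof→garage; lab (Runner) has lab→garage.
A2: add {studio} — studio (Runner) has studio→lab.
A3: add {vault} — vault (Runner) has vault→studio.
A4 = A3; e.g. archive (Keeper) can still go to dock. Fixed point.
From studio, successor lab is in the attractor (rank 1); the other successor dock is not.

lab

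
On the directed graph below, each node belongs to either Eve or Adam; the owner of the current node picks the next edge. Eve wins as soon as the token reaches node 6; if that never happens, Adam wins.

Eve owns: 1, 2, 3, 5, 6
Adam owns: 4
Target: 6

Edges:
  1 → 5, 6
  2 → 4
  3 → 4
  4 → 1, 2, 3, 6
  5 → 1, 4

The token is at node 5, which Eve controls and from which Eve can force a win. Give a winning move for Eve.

1

A0 = {6}
A1: add {1} — 1 (Eve) has 1→6.
A2: add {5} — 5 (Eve) has 5→1.
A3 = A2; e.g. 2 (Eve) has no edge into A2. Fixed point.
From 5, successor 1 is in the attractor (rank 1); the other successor 4 is not.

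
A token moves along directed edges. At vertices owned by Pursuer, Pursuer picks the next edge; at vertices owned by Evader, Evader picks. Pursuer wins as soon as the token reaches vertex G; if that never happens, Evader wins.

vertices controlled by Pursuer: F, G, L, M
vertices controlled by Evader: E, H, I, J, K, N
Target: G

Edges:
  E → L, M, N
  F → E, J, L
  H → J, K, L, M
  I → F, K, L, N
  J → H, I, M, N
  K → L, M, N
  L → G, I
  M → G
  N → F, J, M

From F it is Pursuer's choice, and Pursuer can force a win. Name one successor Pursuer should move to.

L

A0 = {G}
A1: add {L, M} — L (Pursuer) has L→G; M (Pursuer) has M→G.
A2: add {F} — F (Pursuer) has F→L.
A3 = A2; e.g. E (Evader) can still go to N. Fixed point.
From F, successor L is in the attractor (rank 1); the other successors E, J are not.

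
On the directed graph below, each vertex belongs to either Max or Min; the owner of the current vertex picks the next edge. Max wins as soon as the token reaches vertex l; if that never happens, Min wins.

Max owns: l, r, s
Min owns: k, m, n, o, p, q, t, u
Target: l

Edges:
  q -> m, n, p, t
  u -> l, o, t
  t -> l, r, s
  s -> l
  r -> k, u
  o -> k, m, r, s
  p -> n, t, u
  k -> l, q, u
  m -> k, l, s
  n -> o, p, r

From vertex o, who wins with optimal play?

A0 = {l}
A1: add {s} — s (Max) has s→l.
A2 = A1; e.g. k (Min) can still go to q. Fixed point.
o never enters the attractor, so Min can avoid the target forever.

Min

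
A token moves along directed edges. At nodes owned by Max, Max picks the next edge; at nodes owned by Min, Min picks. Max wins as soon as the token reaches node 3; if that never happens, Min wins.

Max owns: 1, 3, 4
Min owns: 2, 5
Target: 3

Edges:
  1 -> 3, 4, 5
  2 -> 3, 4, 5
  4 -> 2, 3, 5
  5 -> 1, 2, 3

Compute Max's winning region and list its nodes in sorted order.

A0 = {3}
A1: add {1, 4} — 1 (Max) has 1→3; 4 (Max) has 4→3.
A2 = A1; e.g. 2 (Min) can still go to 5. Fixed point.
Max's winning region = {1, 3, 4}.

1, 3, 4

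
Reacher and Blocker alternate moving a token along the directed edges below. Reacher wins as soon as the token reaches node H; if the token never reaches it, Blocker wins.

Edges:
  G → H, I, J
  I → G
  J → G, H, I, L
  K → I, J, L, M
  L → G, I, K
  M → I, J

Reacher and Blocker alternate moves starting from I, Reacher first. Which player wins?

Track states (vertex, player-to-move).
A0 = {(H,Reacher), (H,Blocker)}
A1: add {(G,Reacher), (J,Reacher)}.
A2: add {(I,Blocker)}.
A3: add {(K,Reacher), (L,Reacher), (M,Reacher)}.
A4 = A3; e.g. (G,Blocker) stays out. (I,Reacher) never enters ⇒ Blocker avoids the target.

Blocker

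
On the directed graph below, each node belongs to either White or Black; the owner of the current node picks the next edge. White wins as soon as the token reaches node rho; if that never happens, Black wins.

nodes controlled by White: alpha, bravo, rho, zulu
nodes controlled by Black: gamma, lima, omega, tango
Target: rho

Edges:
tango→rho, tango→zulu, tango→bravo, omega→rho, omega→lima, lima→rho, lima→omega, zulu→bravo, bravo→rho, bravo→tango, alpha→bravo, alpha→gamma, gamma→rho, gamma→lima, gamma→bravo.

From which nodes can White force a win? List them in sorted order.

A0 = {rho}
A1: add {bravo} — bravo (White) has bravo→rho.
A2: add {alpha, zulu} — zulu (White) has zulu→bravo; alpha (White) has alpha→bravo.
A3: add {tango} — tango (Black): all of {rho, zulu, bravo} already in.
A4 = A3; e.g. omega (Black) can still go to lima. Fixed point.
White's winning region = {alpha, bravo, rho, tango, zulu}.

alpha, bravo, rho, tango, zulu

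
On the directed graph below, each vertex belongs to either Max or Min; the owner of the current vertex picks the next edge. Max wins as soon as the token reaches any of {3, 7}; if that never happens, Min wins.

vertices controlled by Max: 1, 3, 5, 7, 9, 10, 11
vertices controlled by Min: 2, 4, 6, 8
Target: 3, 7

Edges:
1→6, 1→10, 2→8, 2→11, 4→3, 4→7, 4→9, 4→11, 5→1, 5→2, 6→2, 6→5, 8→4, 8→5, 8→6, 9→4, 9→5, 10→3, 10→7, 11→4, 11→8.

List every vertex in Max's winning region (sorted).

1, 3, 5, 7, 9, 10

A0 = {3, 7}
A1: add {10} — 10 (Max) has 10→3.
A2: add {1} — 1 (Max) has 1→10.
A3: add {5} — 5 (Max) has 5→1.
A4: add {9} — 9 (Max) has 9→5.
A5 = A4; e.g. 2 (Min) can still go to 8. Fixed point.
Max's winning region = {1, 3, 5, 7, 9, 10}.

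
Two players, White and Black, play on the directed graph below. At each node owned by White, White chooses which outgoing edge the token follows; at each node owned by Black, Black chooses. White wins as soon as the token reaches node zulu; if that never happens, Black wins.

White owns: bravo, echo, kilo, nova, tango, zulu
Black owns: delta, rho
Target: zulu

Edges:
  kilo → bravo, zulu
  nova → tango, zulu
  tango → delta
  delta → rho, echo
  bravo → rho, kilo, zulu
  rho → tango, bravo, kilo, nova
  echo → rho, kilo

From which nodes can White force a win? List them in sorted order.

A0 = {zulu}
A1: add {bravo, kilo, nova} — bravo (White) has bravo→zulu; kilo (White) has kilo→zulu; nova (White) has nova→zulu.
A2: add {echo} — echo (White) has echo→kilo.
A3 = A2; e.g. rho (Black) can still go to tango. Fixed point.
White's winning region = {bravo, echo, kilo, nova, zulu}.

bravo, echo, kilo, nova, zulu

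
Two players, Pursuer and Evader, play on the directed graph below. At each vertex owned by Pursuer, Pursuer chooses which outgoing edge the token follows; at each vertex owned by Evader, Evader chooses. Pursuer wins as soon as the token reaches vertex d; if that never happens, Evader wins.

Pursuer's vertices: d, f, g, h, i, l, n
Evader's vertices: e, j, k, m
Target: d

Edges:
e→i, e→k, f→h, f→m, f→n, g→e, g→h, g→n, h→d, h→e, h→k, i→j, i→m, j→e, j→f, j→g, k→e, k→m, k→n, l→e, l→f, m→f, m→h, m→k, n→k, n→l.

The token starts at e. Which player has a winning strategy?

A0 = {d}
A1: add {h} — h (Pursuer) has h→d.
A2: add {f, g} — f (Pursuer) has f→h; g (Pursuer) has g→h.
A3: add {l} — l (Pursuer) has l→f.
A4: add {n} — n (Pursuer) has n→l.
A5 = A4; e.g. e (Evader) can still go to i. Fixed point.
e never enters the attractor, so Evader can avoid the target forever.

Evader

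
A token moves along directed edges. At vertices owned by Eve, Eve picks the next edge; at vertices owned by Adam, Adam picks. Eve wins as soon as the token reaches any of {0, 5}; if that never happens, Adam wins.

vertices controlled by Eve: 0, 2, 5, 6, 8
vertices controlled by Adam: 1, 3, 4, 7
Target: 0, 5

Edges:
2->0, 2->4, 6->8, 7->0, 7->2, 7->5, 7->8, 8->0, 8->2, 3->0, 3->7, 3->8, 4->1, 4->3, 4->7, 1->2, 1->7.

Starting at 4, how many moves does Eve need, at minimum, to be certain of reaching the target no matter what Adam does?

A0 = {0, 5}
A1: add {2, 8} — 2 (Eve) has 2→0; 8 (Eve) has 8→0.
A2: add {6, 7} — 6 (Eve) has 6→8; 7 (Adam): all of {0, 2, 5, 8} already in.
A3: add {1, 3} — 1 (Adam): all of {2, 7} already in; 3 (Adam): all of {0, 7, 8} already in.
A4: add {4} — 4 (Adam): all of {1, 3, 7} already in.
A4 = all vertices. Fixed point.
4 enters the attractor at level 4, so Eve can force the target in 4 moves from there.

4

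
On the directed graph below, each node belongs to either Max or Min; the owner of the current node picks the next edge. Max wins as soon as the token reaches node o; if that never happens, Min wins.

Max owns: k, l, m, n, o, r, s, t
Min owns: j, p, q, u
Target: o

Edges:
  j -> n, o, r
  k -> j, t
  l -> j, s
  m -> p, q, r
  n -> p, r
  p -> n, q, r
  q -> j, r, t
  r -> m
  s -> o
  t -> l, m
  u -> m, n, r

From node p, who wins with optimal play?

Min

A0 = {o}
A1: add {s} — s (Max) has s→o.
A2: add {l} — l (Max) has l→s.
A3: add {t} — t (Max) has t→l.
A4: add {k} — k (Max) has k→t.
A5 = A4; e.g. j (Min) can still go to n. Fixed point.
p never enters the attractor, so Min can avoid the target forever.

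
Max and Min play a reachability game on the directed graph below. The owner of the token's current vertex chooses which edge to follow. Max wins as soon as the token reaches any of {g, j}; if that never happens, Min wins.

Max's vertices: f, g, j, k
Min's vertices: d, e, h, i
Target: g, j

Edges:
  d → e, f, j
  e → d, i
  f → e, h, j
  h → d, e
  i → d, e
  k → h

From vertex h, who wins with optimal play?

A0 = {g, j}
A1: add {f} — f (Max) has f→j.
A2 = A1; e.g. d (Min) can still go to e. Fixed point.
h never enters the attractor, so Min can avoid the target forever.

Min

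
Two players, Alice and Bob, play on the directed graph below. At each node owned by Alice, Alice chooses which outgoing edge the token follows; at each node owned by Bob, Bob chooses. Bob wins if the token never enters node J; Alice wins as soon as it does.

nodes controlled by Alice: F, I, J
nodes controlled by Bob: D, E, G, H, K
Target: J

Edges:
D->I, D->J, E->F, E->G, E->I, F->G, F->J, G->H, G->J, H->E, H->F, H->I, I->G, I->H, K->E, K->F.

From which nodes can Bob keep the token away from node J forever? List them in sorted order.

D, E, G, H, I, K

A0 = {J}
A1: add {F} — F (Alice) has F→J.
A2 = A1; e.g. D (Bob) can still go to I. Fixed point.
Alice's attractor = {F, J}; Bob avoids the target exactly from the complement.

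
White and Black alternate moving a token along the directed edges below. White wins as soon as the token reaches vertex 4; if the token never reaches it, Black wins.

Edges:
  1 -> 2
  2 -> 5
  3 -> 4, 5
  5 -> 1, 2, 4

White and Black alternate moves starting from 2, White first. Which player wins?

Track states (vertex, player-to-move).
A0 = {(4,White), (4,Black)}
A1: add {(3,White), (5,White)}.
A2: add {(2,Black), (3,Black)}.
A3: add {(1,White)}.
A4 = A3; e.g. (1,Black) stays out. (2,White) never enters ⇒ Black avoids the target.

Black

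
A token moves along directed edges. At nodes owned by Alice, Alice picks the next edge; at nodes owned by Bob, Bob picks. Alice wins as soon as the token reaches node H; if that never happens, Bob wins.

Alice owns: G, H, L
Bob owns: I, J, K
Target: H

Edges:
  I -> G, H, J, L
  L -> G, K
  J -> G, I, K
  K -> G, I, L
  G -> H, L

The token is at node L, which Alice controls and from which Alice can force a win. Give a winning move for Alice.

A0 = {H}
A1: add {G} — G (Alice) has G→H.
A2: add {L} — L (Alice) has L→G.
A3 = A2; e.g. I (Bob) can still go to J. Fixed point.
From L, successor G is in the attractor (rank 1); the other successor K is not.

G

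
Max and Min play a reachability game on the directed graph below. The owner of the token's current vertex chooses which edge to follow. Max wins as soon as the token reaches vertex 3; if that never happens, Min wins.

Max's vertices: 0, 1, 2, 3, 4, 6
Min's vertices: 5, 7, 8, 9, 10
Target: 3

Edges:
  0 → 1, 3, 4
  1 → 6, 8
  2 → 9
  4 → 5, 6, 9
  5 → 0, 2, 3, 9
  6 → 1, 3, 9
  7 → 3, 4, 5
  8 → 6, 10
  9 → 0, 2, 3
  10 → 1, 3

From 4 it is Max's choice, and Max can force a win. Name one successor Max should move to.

6

A0 = {3}
A1: add {0, 6} — 0 (Max) has 0→3; 6 (Max) has 6→3.
A2: add {1, 4} — 1 (Max) has 1→6; 4 (Max) has 4→6.
A3: add {10} — 10 (Min): all of {1, 3} already in.
A4: add {8} — 8 (Min): all of {6, 10} already in.
A5 = A4; e.g. 2 (Max) has no edge into A4. Fixed point.
From 4, successor 6 is in the attractor (rank 1); the other successors 5, 9 are not.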